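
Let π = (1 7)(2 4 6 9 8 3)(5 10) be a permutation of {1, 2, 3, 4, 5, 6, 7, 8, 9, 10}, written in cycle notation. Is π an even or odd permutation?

The cycle lengths are 6, 2, 2.
A cycle is odd iff its length is even; π has 3 even-length cycles, so sgn(π) = (−1)^3 and π is odd.

odd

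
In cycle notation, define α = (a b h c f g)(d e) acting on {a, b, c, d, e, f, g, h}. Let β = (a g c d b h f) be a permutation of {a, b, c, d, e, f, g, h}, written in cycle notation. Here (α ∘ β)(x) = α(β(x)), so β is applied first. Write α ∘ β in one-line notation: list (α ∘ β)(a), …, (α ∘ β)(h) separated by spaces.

For each element, apply β then α: a → g → a; b → h → c; c → d → e; d → b → h; e → e → d; f → a → b; g → c → f; h → f → g.
So α ∘ β in one-line form is a c e h d b f g.

a c e h d b f g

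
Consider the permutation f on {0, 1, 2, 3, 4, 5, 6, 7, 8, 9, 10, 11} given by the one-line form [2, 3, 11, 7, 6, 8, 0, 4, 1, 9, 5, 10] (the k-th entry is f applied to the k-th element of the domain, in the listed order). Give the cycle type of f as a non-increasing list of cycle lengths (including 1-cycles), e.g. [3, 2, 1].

The disjoint cycles are (0 2 11 10 5 8 1 3 7 4 6)(9), with lengths 11, 1 in non-increasing order.

[11, 1]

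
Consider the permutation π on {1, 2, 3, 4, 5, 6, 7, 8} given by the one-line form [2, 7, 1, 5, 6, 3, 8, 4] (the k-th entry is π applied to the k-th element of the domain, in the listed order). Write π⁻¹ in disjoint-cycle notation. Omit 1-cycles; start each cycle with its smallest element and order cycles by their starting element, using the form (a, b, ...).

First write π in disjoint cycles: (1, 2, 7, 8, 4, 5, 6, 3).
The inverse reverses every cycle; in canonical form, π⁻¹ = (1, 3, 6, 5, 4, 8, 7, 2).

(1, 3, 6, 5, 4, 8, 7, 2)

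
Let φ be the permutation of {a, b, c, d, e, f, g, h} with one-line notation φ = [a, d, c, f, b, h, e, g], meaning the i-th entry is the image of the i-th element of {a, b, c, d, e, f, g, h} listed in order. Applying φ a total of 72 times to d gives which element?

d

Tracing d → f → … returns to d after 6 steps, so d lies in a 6-cycle (b d f h g e).
On a 6-cycle, φ^6 is the identity, so φ^72 = φ^0 there (72 ≡ 0 mod 6).
So φ^72(d) = d.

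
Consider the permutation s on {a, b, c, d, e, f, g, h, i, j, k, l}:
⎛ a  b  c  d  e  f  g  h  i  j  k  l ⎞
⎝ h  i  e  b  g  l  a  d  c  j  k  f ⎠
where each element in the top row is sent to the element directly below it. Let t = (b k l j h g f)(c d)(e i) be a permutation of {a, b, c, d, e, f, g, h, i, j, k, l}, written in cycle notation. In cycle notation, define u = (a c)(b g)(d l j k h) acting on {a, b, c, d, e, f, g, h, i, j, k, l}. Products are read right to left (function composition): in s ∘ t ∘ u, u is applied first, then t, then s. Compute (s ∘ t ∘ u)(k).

a

Chase k: u(k) = h; t(h) = g; s(g) = a. Hence (s ∘ t ∘ u)(k) = a.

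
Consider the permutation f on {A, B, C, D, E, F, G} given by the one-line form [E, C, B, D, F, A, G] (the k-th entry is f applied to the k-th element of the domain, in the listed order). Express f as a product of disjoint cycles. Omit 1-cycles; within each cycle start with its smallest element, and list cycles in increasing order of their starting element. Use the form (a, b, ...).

Start at A and follow images: A → E → F → A, giving the cycle (A, E, F).
Continuing from each remaining unvisited element yields (A, E, F)(B, C).

(A, E, F)(B, C)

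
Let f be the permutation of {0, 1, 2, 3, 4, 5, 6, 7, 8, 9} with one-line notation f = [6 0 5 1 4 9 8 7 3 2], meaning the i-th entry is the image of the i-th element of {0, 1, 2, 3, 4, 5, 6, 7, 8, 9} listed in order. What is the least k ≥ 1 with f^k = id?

15

Decomposing into disjoint cycles gives cycle lengths 5, 3, 1, 1.
The order of f is the least common multiple of its cycle lengths: lcm(5, 3) = 15.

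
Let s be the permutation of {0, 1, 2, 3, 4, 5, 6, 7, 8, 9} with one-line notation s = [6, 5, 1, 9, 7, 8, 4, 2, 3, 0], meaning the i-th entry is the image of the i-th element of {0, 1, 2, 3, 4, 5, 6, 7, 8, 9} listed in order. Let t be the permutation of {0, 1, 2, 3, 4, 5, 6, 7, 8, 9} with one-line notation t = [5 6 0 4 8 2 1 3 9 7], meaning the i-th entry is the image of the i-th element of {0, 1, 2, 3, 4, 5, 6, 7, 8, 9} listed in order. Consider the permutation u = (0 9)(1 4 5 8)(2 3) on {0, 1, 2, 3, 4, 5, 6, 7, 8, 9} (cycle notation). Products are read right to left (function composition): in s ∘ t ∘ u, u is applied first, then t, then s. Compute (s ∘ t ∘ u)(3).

Chase 3: u(3) = 2; t(2) = 0; s(0) = 6. Hence (s ∘ t ∘ u)(3) = 6.

6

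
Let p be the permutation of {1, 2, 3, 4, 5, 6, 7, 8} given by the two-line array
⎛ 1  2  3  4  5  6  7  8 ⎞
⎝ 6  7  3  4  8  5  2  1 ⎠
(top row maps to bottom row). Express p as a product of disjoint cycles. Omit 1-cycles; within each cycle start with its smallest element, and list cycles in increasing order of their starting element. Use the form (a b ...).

(1 6 5 8)(2 7)

Start at 1 and follow images: 1 → 6 → 5 → 8 → 1, giving the cycle (1 6 5 8).
Continuing from each remaining unvisited element yields (1 6 5 8)(2 7).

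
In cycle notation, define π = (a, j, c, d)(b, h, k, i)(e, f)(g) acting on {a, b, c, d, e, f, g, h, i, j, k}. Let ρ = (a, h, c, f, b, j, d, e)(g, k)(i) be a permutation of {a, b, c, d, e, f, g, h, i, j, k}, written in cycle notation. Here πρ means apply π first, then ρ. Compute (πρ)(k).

i

(πρ)(k) = ρ(π(k)). π(k) = i, then ρ(i) = i. So (πρ)(k) = i.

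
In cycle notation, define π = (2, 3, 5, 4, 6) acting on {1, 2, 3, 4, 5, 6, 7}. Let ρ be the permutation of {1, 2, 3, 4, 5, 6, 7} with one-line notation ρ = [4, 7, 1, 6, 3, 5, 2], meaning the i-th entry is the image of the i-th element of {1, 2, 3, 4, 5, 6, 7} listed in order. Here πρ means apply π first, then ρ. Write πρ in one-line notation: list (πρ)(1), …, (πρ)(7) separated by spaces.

(πρ)(x) = ρ(π(x)). Computing each image: ρ(π(1)) = ρ(1) = 4, ρ(π(2)) = ρ(3) = 1, ρ(π(3)) = ρ(5) = 3, ρ(π(4)) = ρ(6) = 5, ρ(π(5)) = ρ(4) = 6, ρ(π(6)) = ρ(2) = 7, ρ(π(7)) = ρ(7) = 2.
Hence πρ = [4 1 3 5 6 7 2].

4 1 3 5 6 7 2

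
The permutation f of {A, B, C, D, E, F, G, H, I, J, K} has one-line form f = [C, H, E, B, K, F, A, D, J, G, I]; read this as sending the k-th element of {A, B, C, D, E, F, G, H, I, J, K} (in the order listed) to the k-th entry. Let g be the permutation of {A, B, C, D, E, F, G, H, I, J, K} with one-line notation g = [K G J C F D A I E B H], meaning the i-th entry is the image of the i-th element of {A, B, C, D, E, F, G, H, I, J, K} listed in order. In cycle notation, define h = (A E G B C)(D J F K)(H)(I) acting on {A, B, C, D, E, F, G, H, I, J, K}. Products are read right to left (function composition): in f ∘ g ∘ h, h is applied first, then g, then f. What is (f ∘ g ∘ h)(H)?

(f ∘ g ∘ h)(H) = f(g(h(H))). h(H) = H, then g(H) = I, then f(I) = J, so the result is J.

J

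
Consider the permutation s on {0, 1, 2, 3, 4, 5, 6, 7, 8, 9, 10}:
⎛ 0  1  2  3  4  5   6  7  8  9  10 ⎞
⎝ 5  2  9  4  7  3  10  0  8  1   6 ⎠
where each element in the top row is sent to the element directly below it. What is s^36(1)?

Tracing 1 → 2 → … returns to 1 after 3 steps, so 1 lies in a 3-cycle (1 2 9).
Since the cycle has length 3, s^36 acts on it the same as s^0 (36 mod 3 = 0).
So s^36(1) = 1.

1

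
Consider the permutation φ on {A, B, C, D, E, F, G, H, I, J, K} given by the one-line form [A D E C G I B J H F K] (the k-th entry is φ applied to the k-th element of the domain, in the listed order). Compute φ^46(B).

D

Tracing B → D → … returns to B after 5 steps, so B lies in a 5-cycle (B D C E G).
Powers repeat with period 5 on this cycle, and 46 mod 5 = 1, so φ^46(B) = φ^1(B).
Advancing 1 step from B: B → D.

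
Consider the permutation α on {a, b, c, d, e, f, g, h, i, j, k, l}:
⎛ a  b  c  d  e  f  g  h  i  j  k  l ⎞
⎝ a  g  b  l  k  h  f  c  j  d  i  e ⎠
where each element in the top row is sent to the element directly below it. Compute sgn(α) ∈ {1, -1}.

In disjoint-cycle form the cycle lengths are 6, 5, 1.
A cycle of length ℓ contributes ℓ−1 transpositions, so α is a product of 5 + 4 = 9 transpositions — odd.

-1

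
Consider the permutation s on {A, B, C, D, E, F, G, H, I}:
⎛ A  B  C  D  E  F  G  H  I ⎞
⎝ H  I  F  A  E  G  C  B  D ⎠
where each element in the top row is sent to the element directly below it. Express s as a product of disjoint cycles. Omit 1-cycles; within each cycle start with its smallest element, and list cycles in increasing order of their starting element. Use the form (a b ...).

Iterating s from A gives A → H → B → I → D → A; that is the 5-cycle (A H B I D).
Continuing from each remaining unvisited element yields (A H B I D)(C F G).

(A H B I D)(C F G)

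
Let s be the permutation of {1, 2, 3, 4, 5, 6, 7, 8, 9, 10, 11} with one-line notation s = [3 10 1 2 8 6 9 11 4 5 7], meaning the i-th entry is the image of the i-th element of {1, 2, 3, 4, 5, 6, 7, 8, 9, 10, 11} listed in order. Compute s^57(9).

Tracing 9 → 4 → … returns to 9 after 8 steps, so 9 lies in an 8-cycle (2 10 5 8 11 7 9 4).
Since the cycle has length 8, s^57 acts on it the same as s^1 (57 mod 8 = 1).
Advancing 1 step from 9: 9 → 4.

4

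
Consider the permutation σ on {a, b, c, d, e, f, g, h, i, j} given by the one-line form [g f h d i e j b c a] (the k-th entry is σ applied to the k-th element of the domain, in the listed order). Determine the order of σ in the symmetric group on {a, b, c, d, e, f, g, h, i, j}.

Writing σ as disjoint cycles, the cycle lengths are 6, 3, 1.
Since disjoint cycles commute, ord(σ) = lcm(6, 3) = 6.

6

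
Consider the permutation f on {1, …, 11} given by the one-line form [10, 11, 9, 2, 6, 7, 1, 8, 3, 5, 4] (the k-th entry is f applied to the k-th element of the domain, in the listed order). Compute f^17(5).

7

Tracing 5 → 6 → … returns to 5 after 5 steps, so 5 lies in a 5-cycle (1 10 5 6 7).
On a 5-cycle, f^5 is the identity, so f^17 = f^2 there (17 ≡ 2 mod 5).
Advancing 2 steps from 5: 5 → 6 → 7.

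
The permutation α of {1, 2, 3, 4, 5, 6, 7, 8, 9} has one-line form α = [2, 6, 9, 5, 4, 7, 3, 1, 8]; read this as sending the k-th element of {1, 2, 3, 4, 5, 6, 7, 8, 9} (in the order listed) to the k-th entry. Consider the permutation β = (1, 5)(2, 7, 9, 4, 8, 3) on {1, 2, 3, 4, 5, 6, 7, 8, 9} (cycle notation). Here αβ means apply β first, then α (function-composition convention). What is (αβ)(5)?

2

β(5) = 1, then α(1) = 2; composing gives (αβ)(5) = 2.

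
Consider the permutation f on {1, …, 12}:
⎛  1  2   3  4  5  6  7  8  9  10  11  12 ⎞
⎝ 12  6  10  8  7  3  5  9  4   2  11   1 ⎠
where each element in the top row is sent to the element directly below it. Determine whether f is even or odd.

odd

In disjoint-cycle form the cycle lengths are 4, 3, 2, 2, 1.
A cycle of length ℓ contributes ℓ−1 transpositions, so f is a product of 3 + 2 + 1 + 1 = 7 transpositions — odd.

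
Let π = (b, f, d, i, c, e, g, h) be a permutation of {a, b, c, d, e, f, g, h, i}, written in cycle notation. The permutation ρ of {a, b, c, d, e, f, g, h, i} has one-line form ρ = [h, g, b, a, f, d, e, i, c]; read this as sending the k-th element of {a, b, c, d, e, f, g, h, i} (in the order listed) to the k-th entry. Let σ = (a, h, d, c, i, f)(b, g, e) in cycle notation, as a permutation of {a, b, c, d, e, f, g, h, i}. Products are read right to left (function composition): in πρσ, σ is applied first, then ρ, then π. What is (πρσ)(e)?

h

Chase e: σ(e) = b; ρ(b) = g; π(g) = h. Hence (πρσ)(e) = h.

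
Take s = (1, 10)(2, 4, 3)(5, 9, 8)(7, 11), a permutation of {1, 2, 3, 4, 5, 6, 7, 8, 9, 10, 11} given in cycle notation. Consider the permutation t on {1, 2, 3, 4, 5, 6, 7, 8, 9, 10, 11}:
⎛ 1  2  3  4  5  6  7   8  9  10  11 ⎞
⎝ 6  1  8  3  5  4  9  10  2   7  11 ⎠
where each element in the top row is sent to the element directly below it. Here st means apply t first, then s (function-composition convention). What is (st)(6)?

t(6) = 4, then s(4) = 3; composing gives (st)(6) = 3.

3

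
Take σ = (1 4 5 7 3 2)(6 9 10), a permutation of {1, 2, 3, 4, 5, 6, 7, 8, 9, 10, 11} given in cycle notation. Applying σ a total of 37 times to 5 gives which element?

7

5 lies in the 6-cycle (1 4 5 7 3 2).
Powers repeat with period 6 on this cycle, and 37 mod 6 = 1, so σ^37(5) = σ^1(5).
Advancing 1 step from 5: 5 → 7.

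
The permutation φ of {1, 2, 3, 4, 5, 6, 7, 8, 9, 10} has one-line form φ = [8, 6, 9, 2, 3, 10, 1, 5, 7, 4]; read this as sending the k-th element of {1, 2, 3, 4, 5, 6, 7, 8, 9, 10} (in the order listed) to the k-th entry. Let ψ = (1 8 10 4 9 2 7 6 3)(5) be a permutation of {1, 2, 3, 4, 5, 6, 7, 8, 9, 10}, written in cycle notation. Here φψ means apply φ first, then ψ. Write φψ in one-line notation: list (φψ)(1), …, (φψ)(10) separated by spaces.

For each element, apply φ then ψ: 1 → 8 → 10; 2 → 6 → 3; 3 → 9 → 2; 4 → 2 → 7; 5 → 3 → 1; 6 → 10 → 4; 7 → 1 → 8; 8 → 5 → 5; 9 → 7 → 6; 10 → 4 → 9.
Collecting the images, φψ = [10 3 2 7 1 4 8 5 6 9].

10 3 2 7 1 4 8 5 6 9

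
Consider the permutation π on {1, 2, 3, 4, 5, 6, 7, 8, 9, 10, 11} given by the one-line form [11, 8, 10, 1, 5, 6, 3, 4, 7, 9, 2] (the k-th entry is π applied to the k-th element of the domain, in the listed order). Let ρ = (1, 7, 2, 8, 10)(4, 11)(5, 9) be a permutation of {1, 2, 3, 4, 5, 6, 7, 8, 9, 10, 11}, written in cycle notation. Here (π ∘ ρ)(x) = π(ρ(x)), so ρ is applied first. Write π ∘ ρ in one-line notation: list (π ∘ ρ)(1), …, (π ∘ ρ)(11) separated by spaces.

(π ∘ ρ)(x) = π(ρ(x)). Computing each image: π(ρ(1)) = π(7) = 3, π(ρ(2)) = π(8) = 4, π(ρ(3)) = π(3) = 10, π(ρ(4)) = π(11) = 2, π(ρ(5)) = π(9) = 7, π(ρ(6)) = π(6) = 6, π(ρ(7)) = π(2) = 8, π(ρ(8)) = π(10) = 9, π(ρ(9)) = π(5) = 5, π(ρ(10)) = π(1) = 11, π(ρ(11)) = π(4) = 1.
Hence π ∘ ρ = [3 4 10 2 7 6 8 9 5 11 1].

3 4 10 2 7 6 8 9 5 11 1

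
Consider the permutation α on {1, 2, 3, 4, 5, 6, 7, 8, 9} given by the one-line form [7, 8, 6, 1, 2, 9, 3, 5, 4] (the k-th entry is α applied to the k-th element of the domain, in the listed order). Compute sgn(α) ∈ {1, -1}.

-1

In disjoint-cycle form the cycle lengths are 6, 3.
A cycle is odd iff its length is even; α has 1 even-length cycle, so sgn(α) = (−1)^1 and α is odd.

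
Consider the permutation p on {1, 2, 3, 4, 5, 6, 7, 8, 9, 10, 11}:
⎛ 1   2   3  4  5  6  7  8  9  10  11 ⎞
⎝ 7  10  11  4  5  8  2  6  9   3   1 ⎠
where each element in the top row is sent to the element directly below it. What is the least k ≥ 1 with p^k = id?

6

Decomposing into disjoint cycles gives cycle lengths 6, 2, 1, 1, 1.
The order of p is the least common multiple of its cycle lengths: lcm(6, 2) = 6.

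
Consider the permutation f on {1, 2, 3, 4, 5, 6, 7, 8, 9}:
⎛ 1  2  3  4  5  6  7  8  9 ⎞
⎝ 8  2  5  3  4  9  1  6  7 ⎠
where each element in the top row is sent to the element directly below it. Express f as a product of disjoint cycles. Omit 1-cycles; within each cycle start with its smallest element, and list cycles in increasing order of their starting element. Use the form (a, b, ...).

(1, 8, 6, 9, 7)(3, 5, 4)

Start at 1 and follow images: 1 → 8 → 6 → 9 → 7 → 1, giving the cycle (1, 8, 6, 9, 7).
Continuing from each remaining unvisited element yields (1, 8, 6, 9, 7)(3, 5, 4).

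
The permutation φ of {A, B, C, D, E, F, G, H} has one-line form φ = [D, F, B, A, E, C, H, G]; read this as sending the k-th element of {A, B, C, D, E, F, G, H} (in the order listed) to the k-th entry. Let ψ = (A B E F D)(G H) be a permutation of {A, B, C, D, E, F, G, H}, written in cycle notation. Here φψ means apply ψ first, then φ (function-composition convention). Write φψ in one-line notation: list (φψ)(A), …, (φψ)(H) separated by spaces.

Chase each element through ψ then φ: A → B → F; B → E → E; C → C → B; D → A → D; E → F → C; F → D → A; G → H → G; H → G → H.
Collecting the images, φψ = [F E B D C A G H].

F E B D C A G H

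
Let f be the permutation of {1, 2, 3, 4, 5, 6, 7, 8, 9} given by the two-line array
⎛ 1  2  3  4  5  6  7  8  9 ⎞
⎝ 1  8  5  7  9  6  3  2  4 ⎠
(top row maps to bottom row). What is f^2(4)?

Tracing 4 → 7 → … returns to 4 after 5 steps, so 4 lies in a 5-cycle (3, 5, 9, 4, 7).
Advancing 2 steps from 4: 4 → 7 → 3.

3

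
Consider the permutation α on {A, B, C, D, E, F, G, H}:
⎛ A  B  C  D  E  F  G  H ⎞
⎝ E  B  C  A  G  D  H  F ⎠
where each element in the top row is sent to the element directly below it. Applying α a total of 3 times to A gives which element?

H

Tracing A → E → … returns to A after 6 steps, so A lies in a 6-cycle (A E G H F D).
Stepping 3 places around the cycle: A → E → G → H.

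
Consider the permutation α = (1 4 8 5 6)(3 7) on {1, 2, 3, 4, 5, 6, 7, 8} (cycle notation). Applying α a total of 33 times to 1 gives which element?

5

1 lies in the 5-cycle (1 4 8 5 6).
Since the cycle has length 5, α^33 acts on it the same as α^3 (33 mod 5 = 3).
Advancing 3 steps from 1: 1 → 4 → 8 → 5.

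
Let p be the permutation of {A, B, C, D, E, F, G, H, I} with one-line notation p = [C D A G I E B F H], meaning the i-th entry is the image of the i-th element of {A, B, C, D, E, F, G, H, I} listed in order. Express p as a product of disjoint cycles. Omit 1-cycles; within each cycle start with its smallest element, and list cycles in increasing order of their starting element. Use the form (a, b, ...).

Iterating p from A gives A → C → A; that is the 2-cycle (A, C).
Repeating from the next unused element and collecting all non-trivial cycles gives (A, C)(B, D, G)(E, I, H, F).

(A, C)(B, D, G)(E, I, H, F)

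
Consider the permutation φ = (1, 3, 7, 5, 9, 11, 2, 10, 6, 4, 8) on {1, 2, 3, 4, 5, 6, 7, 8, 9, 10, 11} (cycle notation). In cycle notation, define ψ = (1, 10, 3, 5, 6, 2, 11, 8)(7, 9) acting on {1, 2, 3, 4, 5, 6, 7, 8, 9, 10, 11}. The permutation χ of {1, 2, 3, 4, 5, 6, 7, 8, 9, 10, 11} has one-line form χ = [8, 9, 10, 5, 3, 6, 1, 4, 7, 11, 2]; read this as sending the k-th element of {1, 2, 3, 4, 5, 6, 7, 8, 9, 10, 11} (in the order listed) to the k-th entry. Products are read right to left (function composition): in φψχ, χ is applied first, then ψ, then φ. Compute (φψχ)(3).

7

(φψχ)(3) = φ(ψ(χ(3))). χ(3) = 10, then ψ(10) = 3, then φ(3) = 7, so the result is 7.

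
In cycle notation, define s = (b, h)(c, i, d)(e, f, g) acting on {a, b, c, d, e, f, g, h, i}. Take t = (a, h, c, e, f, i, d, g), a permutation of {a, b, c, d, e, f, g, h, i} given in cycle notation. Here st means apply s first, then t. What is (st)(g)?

f

First apply s: s(g) = e, then t(e) = f. Thus (st)(g) = f.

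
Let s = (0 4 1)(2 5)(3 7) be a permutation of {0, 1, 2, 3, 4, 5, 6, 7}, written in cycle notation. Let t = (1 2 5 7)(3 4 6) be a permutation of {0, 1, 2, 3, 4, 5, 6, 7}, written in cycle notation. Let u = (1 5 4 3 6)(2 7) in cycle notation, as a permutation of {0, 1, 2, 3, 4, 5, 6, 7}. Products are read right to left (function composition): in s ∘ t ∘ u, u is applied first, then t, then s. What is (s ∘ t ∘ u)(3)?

7

Chase 3: u(3) = 6; t(6) = 3; s(3) = 7. Hence (s ∘ t ∘ u)(3) = 7.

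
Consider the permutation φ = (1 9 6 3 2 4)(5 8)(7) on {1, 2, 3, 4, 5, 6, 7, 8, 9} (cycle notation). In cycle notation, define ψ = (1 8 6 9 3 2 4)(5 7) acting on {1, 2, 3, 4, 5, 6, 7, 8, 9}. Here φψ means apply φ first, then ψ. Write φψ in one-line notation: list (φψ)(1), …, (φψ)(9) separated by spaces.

3 1 4 8 6 2 5 7 9

For each element, apply φ then ψ: 1 → 9 → 3; 2 → 4 → 1; 3 → 2 → 4; 4 → 1 → 8; 5 → 8 → 6; 6 → 3 → 2; 7 → 7 → 5; 8 → 5 → 7; 9 → 6 → 9.
Collecting the images, φψ = [3 1 4 8 6 2 5 7 9].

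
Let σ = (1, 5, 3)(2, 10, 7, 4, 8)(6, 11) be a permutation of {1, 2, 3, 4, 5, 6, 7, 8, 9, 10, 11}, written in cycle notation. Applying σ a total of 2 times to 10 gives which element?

4

10 lies in the 5-cycle (2, 10, 7, 4, 8).
Stepping 2 places around the cycle: 10 → 7 → 4.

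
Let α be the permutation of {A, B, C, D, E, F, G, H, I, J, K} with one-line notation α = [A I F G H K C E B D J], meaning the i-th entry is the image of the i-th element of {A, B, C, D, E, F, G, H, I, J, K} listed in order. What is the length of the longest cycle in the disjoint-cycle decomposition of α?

Decomposing into disjoint cycles gives (B I)(C F K J D G)(E H); the longest has length 6.

6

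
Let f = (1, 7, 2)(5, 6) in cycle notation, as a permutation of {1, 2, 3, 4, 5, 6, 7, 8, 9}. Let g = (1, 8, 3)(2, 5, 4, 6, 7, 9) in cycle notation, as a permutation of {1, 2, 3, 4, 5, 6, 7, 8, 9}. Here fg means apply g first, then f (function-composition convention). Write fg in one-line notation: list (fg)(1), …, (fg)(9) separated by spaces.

8 6 7 5 4 2 9 3 1

Chase each element through g then f: 1 → 8 → 8; 2 → 5 → 6; 3 → 1 → 7; 4 → 6 → 5; 5 → 4 → 4; 6 → 7 → 2; 7 → 9 → 9; 8 → 3 → 3; 9 → 2 → 1.
Collecting the images, fg = [8 6 7 5 4 2 9 3 1].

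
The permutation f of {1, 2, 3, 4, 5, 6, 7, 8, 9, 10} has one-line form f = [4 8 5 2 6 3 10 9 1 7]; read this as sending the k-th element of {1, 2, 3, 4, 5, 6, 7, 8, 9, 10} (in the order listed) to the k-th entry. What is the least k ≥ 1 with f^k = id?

30

Writing f as disjoint cycles, the cycle lengths are 5, 3, 2.
The order is lcm(5, 3, 2) = 30.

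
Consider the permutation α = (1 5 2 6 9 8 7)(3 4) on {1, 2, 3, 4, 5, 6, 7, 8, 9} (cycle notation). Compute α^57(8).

7

8 lies in the 7-cycle (1 5 2 6 9 8 7).
Since the cycle has length 7, α^57 acts on it the same as α^1 (57 mod 7 = 1).
Stepping 1 place around the cycle: 8 → 7.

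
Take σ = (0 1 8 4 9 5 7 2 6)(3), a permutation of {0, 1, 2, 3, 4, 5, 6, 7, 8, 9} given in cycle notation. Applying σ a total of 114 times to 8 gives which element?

6

8 lies in the 9-cycle (0 1 8 4 9 5 7 2 6).
Powers repeat with period 9 on this cycle, and 114 mod 9 = 6, so σ^114(8) = σ^6(8).
Advancing 6 steps from 8: 8 → 4 → 9 → 5 → 7 → 2 → 6.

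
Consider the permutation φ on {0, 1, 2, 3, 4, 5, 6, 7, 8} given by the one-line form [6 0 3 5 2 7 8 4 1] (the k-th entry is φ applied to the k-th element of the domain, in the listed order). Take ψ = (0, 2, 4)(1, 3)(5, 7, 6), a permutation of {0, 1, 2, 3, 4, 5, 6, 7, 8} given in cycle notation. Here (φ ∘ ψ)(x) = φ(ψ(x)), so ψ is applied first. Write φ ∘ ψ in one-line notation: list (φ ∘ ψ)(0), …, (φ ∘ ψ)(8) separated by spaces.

3 5 2 0 6 4 7 8 1

(φ ∘ ψ)(x) = φ(ψ(x)). Computing each image: φ(ψ(0)) = φ(2) = 3, φ(ψ(1)) = φ(3) = 5, φ(ψ(2)) = φ(4) = 2, φ(ψ(3)) = φ(1) = 0, φ(ψ(4)) = φ(0) = 6, φ(ψ(5)) = φ(7) = 4, φ(ψ(6)) = φ(5) = 7, φ(ψ(7)) = φ(6) = 8, φ(ψ(8)) = φ(8) = 1.
Hence φ ∘ ψ = [3 5 2 0 6 4 7 8 1].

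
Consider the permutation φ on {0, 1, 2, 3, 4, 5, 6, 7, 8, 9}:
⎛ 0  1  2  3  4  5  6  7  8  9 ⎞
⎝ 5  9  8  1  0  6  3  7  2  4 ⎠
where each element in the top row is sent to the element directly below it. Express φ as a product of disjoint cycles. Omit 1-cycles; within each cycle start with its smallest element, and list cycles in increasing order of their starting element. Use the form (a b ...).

(0 5 6 3 1 9 4)(2 8)

Start at 0 and follow images: 0 → 5 → 6 → 3 → 1 → 9 → 4 → 0, giving the cycle (0 5 6 3 1 9 4).
Continuing from each remaining unvisited element yields (0 5 6 3 1 9 4)(2 8).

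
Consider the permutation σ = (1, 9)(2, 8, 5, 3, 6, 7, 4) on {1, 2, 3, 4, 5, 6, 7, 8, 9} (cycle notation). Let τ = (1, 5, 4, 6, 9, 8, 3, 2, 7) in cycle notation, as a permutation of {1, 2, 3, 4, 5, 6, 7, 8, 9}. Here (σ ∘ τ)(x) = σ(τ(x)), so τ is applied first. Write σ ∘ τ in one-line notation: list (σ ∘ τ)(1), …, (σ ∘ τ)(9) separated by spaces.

3 4 8 7 2 1 9 6 5

(σ ∘ τ)(x) = σ(τ(x)). Computing each image: σ(τ(1)) = σ(5) = 3, σ(τ(2)) = σ(7) = 4, σ(τ(3)) = σ(2) = 8, σ(τ(4)) = σ(6) = 7, σ(τ(5)) = σ(4) = 2, σ(τ(6)) = σ(9) = 1, σ(τ(7)) = σ(1) = 9, σ(τ(8)) = σ(3) = 6, σ(τ(9)) = σ(8) = 5.
Hence σ ∘ τ = [3 4 8 7 2 1 9 6 5].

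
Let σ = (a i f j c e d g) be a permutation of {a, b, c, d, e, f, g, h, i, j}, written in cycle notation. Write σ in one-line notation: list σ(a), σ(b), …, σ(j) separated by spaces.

Each element maps to the next entry in its cycle (wrapping to the front): a→i, b→b, c→e, d→g, e→d, f→j, g→a, h→h, i→f, j→c.
So the one-line form is i b e g d j a h f c.

i b e g d j a h f c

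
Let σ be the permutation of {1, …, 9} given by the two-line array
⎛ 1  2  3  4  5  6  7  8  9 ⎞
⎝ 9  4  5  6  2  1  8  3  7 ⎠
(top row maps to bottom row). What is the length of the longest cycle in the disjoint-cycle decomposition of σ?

Decomposing into disjoint cycles gives (1, 9, 7, 8, 3, 5, 2, 4, 6); the longest has length 9.

9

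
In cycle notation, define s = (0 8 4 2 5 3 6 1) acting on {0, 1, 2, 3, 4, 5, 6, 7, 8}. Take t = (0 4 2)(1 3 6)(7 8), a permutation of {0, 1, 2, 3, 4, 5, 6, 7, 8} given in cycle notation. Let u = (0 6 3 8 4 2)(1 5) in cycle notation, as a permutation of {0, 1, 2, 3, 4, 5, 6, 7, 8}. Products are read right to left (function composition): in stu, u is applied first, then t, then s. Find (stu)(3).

(stu)(3) = s(t(u(3))). u(3) = 8, then t(8) = 7, then s(7) = 7, so the result is 7.

7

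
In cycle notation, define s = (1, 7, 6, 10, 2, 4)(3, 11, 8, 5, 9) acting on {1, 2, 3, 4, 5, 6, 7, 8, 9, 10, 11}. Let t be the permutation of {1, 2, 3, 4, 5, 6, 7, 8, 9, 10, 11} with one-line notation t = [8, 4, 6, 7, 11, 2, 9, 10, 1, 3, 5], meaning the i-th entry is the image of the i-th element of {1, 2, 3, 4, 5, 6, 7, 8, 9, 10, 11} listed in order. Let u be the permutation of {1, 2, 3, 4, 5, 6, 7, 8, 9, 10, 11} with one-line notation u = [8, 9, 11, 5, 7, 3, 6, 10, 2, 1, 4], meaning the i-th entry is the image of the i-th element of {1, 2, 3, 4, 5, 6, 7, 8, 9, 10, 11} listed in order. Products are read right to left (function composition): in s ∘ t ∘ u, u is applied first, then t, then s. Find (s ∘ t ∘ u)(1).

2

(s ∘ t ∘ u)(1) = s(t(u(1))). u(1) = 8, then t(8) = 10, then s(10) = 2, so the result is 2.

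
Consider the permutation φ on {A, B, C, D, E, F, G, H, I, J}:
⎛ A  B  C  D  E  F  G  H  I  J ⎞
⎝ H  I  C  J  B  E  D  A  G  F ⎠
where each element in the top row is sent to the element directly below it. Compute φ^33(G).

Tracing G → D → … returns to G after 7 steps, so G lies in a 7-cycle (B I G D J F E).
Since the cycle has length 7, φ^33 acts on it the same as φ^5 (33 mod 7 = 5).
Advancing 5 steps from G: G → D → J → F → E → B.

B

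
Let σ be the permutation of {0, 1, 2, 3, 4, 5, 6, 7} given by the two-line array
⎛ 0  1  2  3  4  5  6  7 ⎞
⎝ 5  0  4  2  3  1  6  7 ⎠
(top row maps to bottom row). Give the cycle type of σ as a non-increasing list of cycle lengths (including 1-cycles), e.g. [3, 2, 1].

[3, 3, 1, 1]

The disjoint cycles are (0 5 1)(2 4 3)(6)(7), with lengths 3, 3, 1, 1 in non-increasing order.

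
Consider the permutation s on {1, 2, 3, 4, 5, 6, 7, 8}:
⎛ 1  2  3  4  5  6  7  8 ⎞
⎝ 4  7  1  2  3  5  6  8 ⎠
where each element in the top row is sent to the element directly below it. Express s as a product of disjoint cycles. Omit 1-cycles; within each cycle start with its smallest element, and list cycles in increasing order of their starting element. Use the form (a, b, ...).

Iterating s from 1 gives 1 → 4 → 2 → 7 → 6 → 5 → 3 → 1; that is the 7-cycle (1, 4, 2, 7, 6, 5, 3).
Continuing from each remaining unvisited element yields (1, 4, 2, 7, 6, 5, 3).

(1, 4, 2, 7, 6, 5, 3)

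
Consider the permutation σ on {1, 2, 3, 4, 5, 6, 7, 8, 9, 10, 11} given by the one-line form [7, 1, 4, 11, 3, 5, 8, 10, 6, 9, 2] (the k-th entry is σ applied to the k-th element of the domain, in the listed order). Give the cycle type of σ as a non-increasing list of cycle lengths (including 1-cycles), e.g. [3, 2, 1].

[11]

The disjoint cycles are (1 7 8 10 9 6 5 3 4 11 2), with lengths 11 in non-increasing order.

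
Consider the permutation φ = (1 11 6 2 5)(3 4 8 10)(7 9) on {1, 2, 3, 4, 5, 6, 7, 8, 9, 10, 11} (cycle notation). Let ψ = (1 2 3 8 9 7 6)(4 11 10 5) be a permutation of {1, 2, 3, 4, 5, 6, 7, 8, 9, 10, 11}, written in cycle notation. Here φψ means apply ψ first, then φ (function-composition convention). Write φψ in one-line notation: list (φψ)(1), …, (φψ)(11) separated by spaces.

5 4 10 6 8 11 2 7 9 1 3

For each element, apply ψ then φ: 1 → 2 → 5; 2 → 3 → 4; 3 → 8 → 10; 4 → 11 → 6; 5 → 4 → 8; 6 → 1 → 11; 7 → 6 → 2; 8 → 9 → 7; 9 → 7 → 9; 10 → 5 → 1; 11 → 10 → 3.
So φψ in one-line form is 5 4 10 6 8 11 2 7 9 1 3.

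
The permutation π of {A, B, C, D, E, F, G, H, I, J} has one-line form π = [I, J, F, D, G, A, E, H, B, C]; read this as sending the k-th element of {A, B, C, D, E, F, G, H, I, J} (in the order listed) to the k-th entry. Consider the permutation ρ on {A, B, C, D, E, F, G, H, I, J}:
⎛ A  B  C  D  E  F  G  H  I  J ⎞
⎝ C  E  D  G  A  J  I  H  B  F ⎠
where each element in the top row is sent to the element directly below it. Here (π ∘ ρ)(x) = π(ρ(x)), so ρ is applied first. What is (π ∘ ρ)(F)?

First apply ρ: ρ(F) = J, then π(J) = C. Thus (π ∘ ρ)(F) = C.

C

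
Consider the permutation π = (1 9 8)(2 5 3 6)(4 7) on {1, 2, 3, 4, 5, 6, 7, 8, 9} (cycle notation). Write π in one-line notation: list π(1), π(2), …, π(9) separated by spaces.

Reading each image from the cycles: 1→9, 2→5, 3→6, 4→7, 5→3, 6→2, 7→4, 8→1, 9→8.
Listing these in domain order gives 9 5 6 7 3 2 4 1 8.

9 5 6 7 3 2 4 1 8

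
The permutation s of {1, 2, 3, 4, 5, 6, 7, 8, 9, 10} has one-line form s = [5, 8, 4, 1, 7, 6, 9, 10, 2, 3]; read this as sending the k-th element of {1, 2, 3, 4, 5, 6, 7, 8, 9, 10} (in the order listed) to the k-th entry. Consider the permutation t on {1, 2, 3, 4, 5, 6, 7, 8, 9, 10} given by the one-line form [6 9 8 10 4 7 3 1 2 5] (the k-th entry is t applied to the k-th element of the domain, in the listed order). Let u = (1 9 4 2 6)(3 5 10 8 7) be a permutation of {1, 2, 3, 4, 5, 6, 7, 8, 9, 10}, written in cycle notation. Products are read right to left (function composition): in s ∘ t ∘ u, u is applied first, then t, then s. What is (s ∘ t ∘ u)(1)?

(s ∘ t ∘ u)(1) = s(t(u(1))). u(1) = 9, then t(9) = 2, then s(2) = 8, so the result is 8.

8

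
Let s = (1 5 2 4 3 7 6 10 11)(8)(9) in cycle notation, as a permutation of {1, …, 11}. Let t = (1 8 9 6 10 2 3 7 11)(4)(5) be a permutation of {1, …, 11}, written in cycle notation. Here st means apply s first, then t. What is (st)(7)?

10

First apply s: s(7) = 6, then t(6) = 10. Thus (st)(7) = 10.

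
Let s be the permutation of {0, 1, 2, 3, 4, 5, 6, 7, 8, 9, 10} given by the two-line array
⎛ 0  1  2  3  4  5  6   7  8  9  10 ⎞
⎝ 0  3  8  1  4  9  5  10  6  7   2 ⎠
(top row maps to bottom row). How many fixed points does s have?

2

The fixed points (elements with s(x) = x) are {0, 4}, so there are 2.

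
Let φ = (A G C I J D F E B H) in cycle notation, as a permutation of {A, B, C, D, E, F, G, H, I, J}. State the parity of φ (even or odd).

odd

The cycle lengths are 10.
A cycle is odd iff its length is even; φ has 1 even-length cycle, so sgn(φ) = (−1)^1 and φ is odd.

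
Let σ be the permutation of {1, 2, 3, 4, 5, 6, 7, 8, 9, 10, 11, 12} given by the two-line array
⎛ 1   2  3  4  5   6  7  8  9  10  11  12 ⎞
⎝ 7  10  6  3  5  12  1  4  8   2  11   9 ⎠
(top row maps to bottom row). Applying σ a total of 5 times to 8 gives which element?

Tracing 8 → 4 → … returns to 8 after 6 steps, so 8 lies in a 6-cycle (3, 6, 12, 9, 8, 4).
Stepping 5 places around the cycle: 8 → 4 → 3 → 6 → 12 → 9.

9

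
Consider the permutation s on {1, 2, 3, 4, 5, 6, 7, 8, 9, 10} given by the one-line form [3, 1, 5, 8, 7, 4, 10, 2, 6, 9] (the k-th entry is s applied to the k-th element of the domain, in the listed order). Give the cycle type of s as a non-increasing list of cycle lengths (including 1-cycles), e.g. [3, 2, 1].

[10]

The disjoint cycles are (1, 3, 5, 7, 10, 9, 6, 4, 8, 2), with lengths 10 in non-increasing order.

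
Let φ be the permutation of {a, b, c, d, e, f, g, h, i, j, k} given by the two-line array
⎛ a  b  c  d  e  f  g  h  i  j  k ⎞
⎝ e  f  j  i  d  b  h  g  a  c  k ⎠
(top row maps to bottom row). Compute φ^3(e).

a

Tracing e → d → … returns to e after 4 steps, so e lies in a 4-cycle (a, e, d, i).
Advancing 3 steps from e: e → d → i → a.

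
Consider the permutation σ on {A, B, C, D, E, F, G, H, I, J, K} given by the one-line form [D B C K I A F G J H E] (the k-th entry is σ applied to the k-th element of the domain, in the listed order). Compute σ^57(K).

J

Tracing K → E → … returns to K after 9 steps, so K lies in a 9-cycle (A D K E I J H G F).
On a 9-cycle, σ^9 is the identity, so σ^57 = σ^3 there (57 ≡ 3 mod 9).
Stepping 3 places around the cycle: K → E → I → J.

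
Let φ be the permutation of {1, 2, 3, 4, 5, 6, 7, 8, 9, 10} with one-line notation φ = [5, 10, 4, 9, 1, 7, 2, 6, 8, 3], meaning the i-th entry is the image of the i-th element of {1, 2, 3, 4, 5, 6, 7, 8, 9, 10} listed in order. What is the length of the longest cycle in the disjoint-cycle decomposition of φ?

Decomposing into disjoint cycles gives (1 5)(2 10 3 4 9 8 6 7); the longest has length 8.

8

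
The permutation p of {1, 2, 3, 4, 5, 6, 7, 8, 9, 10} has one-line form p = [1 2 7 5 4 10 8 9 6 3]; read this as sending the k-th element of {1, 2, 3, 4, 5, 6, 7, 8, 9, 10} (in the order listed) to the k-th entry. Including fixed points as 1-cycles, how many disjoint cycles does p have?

The cycle decomposition is (1)(2)(3, 7, 8, 9, 6, 10)(4, 5), which has 4 cycles (counting 1-cycles).

4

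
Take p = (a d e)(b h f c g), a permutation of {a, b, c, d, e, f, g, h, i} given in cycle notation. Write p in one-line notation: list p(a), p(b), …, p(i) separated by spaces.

d h g e a c b f i

Image by image: a→d, b→h, c→g, d→e, e→a, f→c, g→b, h→f, i→i.
Listing these in domain order gives d h g e a c b f i.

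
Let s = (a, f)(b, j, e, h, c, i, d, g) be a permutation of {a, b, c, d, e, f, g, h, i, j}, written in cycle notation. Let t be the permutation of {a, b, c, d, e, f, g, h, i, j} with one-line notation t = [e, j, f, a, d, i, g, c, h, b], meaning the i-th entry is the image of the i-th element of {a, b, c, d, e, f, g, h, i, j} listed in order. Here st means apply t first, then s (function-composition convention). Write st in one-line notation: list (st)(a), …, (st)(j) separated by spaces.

h e a f g d b i c j

For each element, apply t then s: a → e → h; b → j → e; c → f → a; d → a → f; e → d → g; f → i → d; g → g → b; h → c → i; i → h → c; j → b → j.
So st in one-line form is h e a f g d b i c j.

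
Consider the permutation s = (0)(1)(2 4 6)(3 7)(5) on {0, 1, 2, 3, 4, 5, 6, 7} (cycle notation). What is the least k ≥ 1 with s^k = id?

The cycle type of s is (3, 2, 1, 1, 1).
The order of s is the least common multiple of its cycle lengths: lcm(3, 2) = 6.

6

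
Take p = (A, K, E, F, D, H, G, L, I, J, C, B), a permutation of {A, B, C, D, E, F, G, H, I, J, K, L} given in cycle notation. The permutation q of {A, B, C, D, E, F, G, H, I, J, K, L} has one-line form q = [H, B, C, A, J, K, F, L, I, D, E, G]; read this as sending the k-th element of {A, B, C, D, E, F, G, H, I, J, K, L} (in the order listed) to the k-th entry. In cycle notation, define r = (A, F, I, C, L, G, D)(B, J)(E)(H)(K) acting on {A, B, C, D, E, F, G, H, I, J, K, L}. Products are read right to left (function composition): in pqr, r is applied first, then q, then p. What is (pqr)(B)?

H

(pqr)(B) = p(q(r(B))). r(B) = J, then q(J) = D, then p(D) = H, so the result is H.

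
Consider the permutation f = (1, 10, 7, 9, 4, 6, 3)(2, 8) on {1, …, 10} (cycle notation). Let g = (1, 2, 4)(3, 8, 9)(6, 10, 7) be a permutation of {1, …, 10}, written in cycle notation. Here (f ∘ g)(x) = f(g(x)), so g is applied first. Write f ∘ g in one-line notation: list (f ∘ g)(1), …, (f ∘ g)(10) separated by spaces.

(f ∘ g)(x) = f(g(x)). Computing each image: f(g(1)) = f(2) = 8, f(g(2)) = f(4) = 6, f(g(3)) = f(8) = 2, f(g(4)) = f(1) = 10, f(g(5)) = f(5) = 5, f(g(6)) = f(10) = 7, f(g(7)) = f(6) = 3, f(g(8)) = f(9) = 4, f(g(9)) = f(3) = 1, f(g(10)) = f(7) = 9.
Hence f ∘ g = [8 6 2 10 5 7 3 4 1 9].

8 6 2 10 5 7 3 4 1 9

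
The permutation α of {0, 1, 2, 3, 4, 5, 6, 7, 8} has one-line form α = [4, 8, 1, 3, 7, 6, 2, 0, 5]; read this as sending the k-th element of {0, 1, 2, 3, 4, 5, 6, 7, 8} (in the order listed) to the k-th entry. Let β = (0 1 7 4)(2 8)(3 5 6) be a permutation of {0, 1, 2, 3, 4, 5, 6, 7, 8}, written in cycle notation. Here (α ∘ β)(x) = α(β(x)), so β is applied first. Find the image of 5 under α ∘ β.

(α ∘ β)(5) = α(β(5)). β(5) = 6, then α(6) = 2. So (α ∘ β)(5) = 2.

2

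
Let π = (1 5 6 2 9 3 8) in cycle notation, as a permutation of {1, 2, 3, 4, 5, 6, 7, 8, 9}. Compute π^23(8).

8 lies in the 7-cycle (1 5 6 2 9 3 8).
On a 7-cycle, π^7 is the identity, so π^23 = π^2 there (23 ≡ 2 mod 7).
Advancing 2 steps from 8: 8 → 1 → 5.

5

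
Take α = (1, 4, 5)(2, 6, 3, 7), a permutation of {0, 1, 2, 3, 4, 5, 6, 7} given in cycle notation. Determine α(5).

In the cycle (1, 4, 5), 5 is followed by 1, so α(5) = 1.

1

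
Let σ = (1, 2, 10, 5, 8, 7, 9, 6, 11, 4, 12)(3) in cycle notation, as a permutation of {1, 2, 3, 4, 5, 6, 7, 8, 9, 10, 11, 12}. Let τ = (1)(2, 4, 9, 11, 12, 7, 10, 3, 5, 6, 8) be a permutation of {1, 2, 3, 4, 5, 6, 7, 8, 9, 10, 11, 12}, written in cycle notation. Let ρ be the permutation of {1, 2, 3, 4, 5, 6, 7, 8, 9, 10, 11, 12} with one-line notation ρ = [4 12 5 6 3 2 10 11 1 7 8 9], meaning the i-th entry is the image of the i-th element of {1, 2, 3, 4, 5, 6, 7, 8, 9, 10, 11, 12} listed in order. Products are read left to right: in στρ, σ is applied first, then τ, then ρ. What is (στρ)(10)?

(στρ)(10) = ρ(τ(σ(10))). σ(10) = 5, then τ(5) = 6, then ρ(6) = 2, so the result is 2.

2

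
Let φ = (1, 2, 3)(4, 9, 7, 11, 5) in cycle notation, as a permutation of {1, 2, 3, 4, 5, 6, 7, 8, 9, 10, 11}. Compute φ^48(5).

5 lies in the 5-cycle (4, 9, 7, 11, 5).
Since the cycle has length 5, φ^48 acts on it the same as φ^3 (48 mod 5 = 3).
Advancing 3 steps from 5: 5 → 4 → 9 → 7.

7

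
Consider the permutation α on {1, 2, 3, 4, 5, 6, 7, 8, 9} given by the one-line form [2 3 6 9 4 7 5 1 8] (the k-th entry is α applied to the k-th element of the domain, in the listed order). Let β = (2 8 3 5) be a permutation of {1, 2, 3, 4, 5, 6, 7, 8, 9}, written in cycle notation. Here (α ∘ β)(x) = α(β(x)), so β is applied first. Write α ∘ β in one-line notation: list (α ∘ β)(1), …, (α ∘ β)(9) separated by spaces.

2 1 4 9 3 7 5 6 8

Chase each element through β then α: 1 → 1 → 2; 2 → 8 → 1; 3 → 5 → 4; 4 → 4 → 9; 5 → 2 → 3; 6 → 6 → 7; 7 → 7 → 5; 8 → 3 → 6; 9 → 9 → 8.
Collecting the images, α ∘ β = [2 1 4 9 3 7 5 6 8].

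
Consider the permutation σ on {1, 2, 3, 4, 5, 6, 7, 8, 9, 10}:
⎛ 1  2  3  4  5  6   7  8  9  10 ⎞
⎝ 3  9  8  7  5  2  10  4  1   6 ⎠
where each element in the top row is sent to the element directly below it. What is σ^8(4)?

8

Tracing 4 → 7 → … returns to 4 after 9 steps, so 4 lies in a 9-cycle (1, 3, 8, 4, 7, 10, 6, 2, 9).
Stepping 8 places around the cycle: 4 → 7 → 10 → 6 → 2 → 9 → 1 → 3 → 8.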